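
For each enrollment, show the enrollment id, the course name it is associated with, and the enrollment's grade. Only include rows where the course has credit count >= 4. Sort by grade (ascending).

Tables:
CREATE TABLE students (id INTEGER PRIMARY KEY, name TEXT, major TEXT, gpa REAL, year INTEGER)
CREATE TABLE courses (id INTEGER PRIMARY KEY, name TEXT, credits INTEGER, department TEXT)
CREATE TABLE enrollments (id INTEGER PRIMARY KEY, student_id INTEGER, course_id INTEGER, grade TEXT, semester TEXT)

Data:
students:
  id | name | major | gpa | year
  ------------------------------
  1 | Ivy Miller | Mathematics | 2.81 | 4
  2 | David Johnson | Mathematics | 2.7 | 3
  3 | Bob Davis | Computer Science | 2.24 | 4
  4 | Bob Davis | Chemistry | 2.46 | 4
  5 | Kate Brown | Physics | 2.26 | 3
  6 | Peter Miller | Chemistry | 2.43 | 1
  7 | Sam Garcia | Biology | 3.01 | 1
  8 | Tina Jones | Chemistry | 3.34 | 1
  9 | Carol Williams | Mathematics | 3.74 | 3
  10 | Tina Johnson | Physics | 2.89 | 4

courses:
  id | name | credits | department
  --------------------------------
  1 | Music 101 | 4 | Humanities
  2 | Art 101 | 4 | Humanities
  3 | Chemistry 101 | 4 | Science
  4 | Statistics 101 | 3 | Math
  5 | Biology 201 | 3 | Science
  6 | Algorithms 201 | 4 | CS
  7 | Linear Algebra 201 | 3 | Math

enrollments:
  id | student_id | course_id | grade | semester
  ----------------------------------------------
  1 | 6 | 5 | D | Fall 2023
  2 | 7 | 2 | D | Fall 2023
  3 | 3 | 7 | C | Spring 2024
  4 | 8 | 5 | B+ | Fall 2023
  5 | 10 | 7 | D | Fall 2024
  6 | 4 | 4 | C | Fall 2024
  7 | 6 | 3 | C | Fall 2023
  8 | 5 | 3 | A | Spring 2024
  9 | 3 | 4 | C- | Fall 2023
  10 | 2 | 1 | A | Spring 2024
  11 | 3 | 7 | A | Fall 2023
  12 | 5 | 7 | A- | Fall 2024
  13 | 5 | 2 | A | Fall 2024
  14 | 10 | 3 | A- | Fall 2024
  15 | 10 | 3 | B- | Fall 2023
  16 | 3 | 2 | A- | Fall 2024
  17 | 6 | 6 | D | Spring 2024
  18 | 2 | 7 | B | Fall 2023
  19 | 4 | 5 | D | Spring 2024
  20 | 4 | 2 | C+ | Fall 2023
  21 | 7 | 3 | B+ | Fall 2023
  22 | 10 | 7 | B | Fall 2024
SELECT c.id, p.name AS course, c.grade FROM enrollments c JOIN courses p ON c.course_id = p.id WHERE p.credits >= 4 ORDER BY c.grade ASC

Execution result:
id | course | grade
8 | Chemistry 101 | A
10 | Music 101 | A
13 | Art 101 | A
14 | Chemistry 101 | A-
16 | Art 101 | A-
21 | Chemistry 101 | B+
15 | Chemistry 101 | B-
7 | Chemistry 101 | C
20 | Art 101 | C+
2 | Art 101 | D
17 | Algorithms 201 | D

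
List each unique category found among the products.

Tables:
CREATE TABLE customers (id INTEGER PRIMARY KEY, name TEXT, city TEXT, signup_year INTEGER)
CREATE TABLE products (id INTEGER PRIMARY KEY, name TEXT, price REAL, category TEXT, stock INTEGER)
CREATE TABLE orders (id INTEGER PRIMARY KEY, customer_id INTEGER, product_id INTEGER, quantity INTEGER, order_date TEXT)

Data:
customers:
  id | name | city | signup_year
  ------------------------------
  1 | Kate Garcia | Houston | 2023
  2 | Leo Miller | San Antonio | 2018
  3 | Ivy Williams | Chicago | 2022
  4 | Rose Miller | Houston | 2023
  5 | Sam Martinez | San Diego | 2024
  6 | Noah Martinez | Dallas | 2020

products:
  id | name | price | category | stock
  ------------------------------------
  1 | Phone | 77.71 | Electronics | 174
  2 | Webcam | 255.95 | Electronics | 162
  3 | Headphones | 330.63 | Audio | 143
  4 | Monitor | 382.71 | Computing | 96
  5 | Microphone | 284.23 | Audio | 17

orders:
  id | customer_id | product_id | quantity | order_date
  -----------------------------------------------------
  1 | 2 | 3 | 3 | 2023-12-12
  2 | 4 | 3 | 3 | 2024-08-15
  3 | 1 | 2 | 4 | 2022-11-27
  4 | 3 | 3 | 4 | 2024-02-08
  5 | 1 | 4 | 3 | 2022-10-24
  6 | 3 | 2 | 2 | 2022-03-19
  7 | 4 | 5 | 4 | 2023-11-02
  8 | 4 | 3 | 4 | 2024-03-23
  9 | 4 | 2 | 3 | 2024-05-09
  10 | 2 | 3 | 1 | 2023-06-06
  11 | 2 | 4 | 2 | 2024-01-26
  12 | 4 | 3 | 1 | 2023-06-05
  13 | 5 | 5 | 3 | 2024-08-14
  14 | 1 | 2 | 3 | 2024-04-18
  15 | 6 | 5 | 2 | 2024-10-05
SELECT DISTINCT category FROM products

Execution result:
category
Electronics
Audio
Computing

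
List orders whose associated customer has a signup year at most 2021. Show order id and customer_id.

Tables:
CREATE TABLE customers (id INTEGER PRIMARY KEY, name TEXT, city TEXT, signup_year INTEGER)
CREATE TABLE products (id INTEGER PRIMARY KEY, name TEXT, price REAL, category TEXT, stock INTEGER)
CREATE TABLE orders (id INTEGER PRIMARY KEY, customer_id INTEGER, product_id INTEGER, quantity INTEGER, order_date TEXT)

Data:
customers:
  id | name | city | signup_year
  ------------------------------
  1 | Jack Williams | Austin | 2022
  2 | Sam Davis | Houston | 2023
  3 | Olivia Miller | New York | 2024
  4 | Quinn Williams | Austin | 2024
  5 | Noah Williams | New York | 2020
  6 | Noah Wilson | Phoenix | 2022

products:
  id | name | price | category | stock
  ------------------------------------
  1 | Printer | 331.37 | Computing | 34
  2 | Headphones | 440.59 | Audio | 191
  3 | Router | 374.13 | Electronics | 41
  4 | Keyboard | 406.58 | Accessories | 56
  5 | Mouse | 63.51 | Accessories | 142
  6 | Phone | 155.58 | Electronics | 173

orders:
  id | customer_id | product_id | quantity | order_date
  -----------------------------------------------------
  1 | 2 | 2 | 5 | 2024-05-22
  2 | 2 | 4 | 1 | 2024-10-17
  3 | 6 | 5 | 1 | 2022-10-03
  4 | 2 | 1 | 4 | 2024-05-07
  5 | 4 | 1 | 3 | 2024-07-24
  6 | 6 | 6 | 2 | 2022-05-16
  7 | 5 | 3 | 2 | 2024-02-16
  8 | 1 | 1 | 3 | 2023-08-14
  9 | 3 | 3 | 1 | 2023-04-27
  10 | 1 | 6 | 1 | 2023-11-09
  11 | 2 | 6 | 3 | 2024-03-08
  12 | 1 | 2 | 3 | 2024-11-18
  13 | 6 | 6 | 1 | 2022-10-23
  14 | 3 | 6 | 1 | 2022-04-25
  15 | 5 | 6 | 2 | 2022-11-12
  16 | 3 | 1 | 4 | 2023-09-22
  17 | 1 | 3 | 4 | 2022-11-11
SELECT id, customer_id FROM orders WHERE customer_id IN (SELECT id FROM customers WHERE signup_year <= 2021)

Execution result:
id | customer_id
7 | 5
15 | 5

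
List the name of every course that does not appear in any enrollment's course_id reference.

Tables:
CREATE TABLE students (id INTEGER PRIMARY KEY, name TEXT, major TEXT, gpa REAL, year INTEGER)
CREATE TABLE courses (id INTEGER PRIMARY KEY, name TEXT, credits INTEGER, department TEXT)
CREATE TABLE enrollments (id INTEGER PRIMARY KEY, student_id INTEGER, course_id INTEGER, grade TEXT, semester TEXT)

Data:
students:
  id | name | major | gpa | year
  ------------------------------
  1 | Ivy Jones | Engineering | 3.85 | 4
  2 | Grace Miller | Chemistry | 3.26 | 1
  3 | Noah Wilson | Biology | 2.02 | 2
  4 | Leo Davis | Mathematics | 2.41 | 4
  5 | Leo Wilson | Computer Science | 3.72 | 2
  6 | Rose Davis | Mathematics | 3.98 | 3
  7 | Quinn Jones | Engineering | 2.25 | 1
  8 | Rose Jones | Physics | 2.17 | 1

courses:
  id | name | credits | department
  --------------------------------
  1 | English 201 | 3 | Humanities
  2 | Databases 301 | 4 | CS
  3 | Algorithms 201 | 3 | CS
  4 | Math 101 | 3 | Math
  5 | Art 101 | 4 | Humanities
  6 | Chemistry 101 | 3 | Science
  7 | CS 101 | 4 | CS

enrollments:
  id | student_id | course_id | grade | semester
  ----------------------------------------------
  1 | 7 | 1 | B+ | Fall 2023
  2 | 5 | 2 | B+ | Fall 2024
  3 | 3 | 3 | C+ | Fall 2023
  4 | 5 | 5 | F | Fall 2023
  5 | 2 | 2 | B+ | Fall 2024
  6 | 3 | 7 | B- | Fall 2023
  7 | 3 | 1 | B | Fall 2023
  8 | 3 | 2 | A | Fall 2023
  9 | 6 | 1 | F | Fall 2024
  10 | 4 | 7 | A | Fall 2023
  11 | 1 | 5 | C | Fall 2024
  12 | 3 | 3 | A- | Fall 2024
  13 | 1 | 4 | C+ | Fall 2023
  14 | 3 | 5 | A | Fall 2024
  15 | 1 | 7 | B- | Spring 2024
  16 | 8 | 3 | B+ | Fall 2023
SELECT p.name FROM courses p LEFT JOIN enrollments c ON c.course_id = p.id WHERE c.id IS NULL

Execution result:
Chemistry 101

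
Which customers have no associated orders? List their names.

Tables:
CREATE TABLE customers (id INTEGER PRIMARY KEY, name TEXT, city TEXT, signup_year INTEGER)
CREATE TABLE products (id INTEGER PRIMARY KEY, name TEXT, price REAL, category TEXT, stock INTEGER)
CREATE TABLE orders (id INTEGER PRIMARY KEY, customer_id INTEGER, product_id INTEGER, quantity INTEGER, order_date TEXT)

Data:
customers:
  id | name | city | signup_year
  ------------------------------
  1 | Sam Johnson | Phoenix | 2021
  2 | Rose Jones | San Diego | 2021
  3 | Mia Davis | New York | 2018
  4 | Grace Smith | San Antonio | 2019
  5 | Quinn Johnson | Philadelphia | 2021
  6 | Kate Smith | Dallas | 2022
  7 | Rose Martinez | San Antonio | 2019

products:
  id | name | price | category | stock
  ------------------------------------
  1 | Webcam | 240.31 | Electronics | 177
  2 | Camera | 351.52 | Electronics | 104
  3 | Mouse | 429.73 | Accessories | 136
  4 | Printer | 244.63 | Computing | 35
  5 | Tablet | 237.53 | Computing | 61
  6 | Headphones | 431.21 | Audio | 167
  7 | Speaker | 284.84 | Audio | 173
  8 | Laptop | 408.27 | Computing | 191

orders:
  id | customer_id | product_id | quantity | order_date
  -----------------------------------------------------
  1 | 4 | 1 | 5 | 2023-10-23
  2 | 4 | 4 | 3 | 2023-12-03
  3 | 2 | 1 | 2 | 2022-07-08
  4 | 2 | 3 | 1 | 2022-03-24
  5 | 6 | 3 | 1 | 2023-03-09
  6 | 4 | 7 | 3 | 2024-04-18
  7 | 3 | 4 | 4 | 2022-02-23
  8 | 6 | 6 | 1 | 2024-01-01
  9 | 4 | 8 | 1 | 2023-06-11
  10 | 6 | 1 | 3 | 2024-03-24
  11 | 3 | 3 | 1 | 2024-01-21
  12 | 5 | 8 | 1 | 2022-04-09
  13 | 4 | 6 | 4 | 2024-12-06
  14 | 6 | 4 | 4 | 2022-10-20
SELECT p.name FROM customers p LEFT JOIN orders c ON c.customer_id = p.id WHERE c.id IS NULL

Execution result:
name
Sam Johnson
Rose Martinez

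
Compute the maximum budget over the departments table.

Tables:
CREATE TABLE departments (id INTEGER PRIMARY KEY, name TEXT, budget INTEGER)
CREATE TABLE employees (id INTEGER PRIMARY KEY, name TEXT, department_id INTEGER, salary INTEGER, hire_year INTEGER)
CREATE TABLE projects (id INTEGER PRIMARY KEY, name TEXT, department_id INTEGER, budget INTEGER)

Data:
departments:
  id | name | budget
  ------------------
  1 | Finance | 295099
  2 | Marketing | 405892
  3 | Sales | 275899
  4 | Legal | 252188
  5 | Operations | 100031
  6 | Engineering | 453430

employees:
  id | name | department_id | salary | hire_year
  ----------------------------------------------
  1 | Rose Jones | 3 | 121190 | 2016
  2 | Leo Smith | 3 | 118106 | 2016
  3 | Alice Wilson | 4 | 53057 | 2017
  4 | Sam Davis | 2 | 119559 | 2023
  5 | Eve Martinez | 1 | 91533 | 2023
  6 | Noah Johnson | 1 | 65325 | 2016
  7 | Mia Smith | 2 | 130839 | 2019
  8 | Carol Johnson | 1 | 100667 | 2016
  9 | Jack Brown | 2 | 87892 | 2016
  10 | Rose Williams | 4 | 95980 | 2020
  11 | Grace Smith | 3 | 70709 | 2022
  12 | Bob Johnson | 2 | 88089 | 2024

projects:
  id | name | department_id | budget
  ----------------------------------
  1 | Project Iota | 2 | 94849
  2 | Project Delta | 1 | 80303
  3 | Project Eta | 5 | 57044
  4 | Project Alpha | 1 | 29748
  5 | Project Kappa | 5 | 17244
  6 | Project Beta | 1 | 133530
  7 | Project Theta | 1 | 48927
SELECT MAX(budget) FROM departments

Execution result:
453430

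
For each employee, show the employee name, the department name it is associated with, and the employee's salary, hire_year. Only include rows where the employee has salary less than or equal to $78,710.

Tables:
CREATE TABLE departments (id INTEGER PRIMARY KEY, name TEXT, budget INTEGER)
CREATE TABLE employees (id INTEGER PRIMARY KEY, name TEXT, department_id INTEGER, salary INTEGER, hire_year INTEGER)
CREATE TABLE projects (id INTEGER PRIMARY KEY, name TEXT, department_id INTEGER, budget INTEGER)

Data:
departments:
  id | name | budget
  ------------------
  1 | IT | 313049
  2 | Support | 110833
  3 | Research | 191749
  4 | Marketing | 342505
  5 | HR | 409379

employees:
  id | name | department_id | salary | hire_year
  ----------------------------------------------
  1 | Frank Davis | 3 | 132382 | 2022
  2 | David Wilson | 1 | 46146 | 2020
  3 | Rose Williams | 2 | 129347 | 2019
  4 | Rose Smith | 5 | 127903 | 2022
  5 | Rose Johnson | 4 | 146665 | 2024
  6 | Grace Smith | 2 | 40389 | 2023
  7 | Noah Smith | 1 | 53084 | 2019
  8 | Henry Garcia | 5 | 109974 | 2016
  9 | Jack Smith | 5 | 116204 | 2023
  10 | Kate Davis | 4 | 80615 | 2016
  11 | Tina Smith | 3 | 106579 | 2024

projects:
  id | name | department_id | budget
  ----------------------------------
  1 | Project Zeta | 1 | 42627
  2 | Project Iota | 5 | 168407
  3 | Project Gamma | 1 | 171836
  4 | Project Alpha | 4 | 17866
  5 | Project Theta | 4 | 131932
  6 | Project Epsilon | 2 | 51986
SELECT c.name, p.name AS department, c.salary, c.hire_year FROM employees c JOIN departments p ON c.department_id = p.id WHERE c.salary <= 78710

Execution result:
name | department | salary | hire_year
David Wilson | IT | 46146 | 2020
Grace Smith | Support | 40389 | 2023
Noah Smith | IT | 53084 | 2019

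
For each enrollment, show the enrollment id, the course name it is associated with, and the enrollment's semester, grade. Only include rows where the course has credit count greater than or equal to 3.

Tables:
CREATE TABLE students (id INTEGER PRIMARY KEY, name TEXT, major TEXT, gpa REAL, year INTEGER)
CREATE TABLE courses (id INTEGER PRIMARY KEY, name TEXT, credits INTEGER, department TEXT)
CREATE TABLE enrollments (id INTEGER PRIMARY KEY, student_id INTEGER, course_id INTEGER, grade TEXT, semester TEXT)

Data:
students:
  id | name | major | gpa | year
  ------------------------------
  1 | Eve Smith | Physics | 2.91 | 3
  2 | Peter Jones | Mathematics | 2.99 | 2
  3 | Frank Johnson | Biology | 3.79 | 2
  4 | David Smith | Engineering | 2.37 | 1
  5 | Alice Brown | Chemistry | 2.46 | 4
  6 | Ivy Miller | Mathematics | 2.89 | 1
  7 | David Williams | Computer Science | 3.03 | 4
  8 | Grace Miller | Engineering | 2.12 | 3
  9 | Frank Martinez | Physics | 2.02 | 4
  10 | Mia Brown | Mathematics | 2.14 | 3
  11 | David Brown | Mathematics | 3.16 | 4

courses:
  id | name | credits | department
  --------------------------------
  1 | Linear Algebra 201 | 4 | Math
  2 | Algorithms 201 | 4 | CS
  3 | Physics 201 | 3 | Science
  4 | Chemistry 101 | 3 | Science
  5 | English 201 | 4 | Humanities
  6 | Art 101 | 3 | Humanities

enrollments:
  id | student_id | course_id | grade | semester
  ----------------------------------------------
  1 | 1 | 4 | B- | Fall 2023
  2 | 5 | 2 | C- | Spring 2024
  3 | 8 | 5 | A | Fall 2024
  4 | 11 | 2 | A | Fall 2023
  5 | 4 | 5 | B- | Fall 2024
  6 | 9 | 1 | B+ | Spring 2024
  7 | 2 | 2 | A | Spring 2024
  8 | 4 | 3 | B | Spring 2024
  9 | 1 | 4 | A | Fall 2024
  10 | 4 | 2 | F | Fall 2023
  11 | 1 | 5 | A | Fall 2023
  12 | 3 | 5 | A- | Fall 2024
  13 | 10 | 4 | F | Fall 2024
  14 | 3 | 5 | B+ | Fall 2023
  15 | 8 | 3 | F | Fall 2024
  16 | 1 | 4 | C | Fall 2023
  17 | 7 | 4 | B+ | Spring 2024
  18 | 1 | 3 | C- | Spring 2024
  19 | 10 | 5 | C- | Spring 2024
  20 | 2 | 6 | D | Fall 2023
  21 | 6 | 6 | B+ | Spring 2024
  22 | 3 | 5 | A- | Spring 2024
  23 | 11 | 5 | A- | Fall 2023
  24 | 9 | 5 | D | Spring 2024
SELECT c.id, p.name AS course, c.semester, c.grade FROM enrollments c JOIN courses p ON c.course_id = p.id WHERE p.credits >= 3

Execution result:
id | course | semester | grade
1 | Chemistry 101 | Fall 2023 | B-
2 | Algorithms 201 | Spring 2024 | C-
3 | English 201 | Fall 2024 | A
4 | Algorithms 201 | Fall 2023 | A
5 | English 201 | Fall 2024 | B-
6 | Linear Algebra 201 | Spring 2024 | B+
7 | Algorithms 201 | Spring 2024 | A
8 | Physics 201 | Spring 2024 | B
9 | Chemistry 101 | Fall 2024 | A
10 | Algorithms 201 | Fall 2023 | F
11 | English 201 | Fall 2023 | A
12 | English 201 | Fall 2024 | A-
13 | Chemistry 101 | Fall 2024 | F
14 | English 201 | Fall 2023 | B+
15 | Physics 201 | Fall 2024 | F
16 | Chemistry 101 | Fall 2023 | C
17 | Chemistry 101 | Spring 2024 | B+
18 | Physics 201 | Spring 2024 | C-
19 | English 201 | Spring 2024 | C-
20 | Art 101 | Fall 2023 | D
21 | Art 101 | Spring 2024 | B+
22 | English 201 | Spring 2024 | A-
23 | English 201 | Fall 2023 | A-
24 | English 201 | Spring 2024 | D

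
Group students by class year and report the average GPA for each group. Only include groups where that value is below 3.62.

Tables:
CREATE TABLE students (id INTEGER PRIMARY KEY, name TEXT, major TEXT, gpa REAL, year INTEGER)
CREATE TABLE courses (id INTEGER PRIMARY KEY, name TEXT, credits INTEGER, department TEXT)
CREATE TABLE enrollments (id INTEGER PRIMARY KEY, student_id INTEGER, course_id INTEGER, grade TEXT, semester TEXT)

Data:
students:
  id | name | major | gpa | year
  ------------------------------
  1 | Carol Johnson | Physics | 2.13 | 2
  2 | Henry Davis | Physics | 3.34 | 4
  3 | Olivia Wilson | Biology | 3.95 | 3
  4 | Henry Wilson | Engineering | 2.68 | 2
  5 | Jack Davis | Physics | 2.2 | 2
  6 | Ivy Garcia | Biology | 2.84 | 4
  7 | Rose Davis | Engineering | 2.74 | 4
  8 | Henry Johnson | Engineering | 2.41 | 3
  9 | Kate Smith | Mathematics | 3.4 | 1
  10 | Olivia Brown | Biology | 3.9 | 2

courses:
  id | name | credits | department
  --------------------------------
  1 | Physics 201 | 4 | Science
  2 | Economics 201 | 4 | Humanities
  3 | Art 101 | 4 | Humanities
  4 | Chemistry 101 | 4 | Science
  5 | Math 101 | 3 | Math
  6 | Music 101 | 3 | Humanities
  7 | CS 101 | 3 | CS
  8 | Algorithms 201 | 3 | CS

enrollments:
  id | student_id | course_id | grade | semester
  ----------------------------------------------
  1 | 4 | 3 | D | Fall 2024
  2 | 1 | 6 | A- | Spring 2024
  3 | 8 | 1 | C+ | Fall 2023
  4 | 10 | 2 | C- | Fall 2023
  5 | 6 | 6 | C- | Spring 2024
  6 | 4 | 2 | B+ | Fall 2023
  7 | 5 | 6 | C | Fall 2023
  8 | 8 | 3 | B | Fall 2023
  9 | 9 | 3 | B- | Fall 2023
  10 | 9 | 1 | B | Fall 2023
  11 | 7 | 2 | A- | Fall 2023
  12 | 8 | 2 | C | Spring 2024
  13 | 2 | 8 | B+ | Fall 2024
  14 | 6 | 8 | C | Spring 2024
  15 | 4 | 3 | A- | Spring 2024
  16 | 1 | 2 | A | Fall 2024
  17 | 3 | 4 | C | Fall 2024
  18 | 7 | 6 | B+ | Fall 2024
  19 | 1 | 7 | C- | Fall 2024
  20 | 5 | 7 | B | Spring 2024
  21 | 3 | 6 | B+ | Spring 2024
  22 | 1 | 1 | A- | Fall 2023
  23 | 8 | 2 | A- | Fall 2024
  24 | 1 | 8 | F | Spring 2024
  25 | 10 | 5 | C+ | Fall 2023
SELECT year, AVG(gpa) AS avg_gpa FROM students GROUP BY year HAVING AVG(gpa) < 3.62

Execution result:
year | avg_gpa
1 | 3.40
2 | 2.73
3 | 3.18
4 | 2.97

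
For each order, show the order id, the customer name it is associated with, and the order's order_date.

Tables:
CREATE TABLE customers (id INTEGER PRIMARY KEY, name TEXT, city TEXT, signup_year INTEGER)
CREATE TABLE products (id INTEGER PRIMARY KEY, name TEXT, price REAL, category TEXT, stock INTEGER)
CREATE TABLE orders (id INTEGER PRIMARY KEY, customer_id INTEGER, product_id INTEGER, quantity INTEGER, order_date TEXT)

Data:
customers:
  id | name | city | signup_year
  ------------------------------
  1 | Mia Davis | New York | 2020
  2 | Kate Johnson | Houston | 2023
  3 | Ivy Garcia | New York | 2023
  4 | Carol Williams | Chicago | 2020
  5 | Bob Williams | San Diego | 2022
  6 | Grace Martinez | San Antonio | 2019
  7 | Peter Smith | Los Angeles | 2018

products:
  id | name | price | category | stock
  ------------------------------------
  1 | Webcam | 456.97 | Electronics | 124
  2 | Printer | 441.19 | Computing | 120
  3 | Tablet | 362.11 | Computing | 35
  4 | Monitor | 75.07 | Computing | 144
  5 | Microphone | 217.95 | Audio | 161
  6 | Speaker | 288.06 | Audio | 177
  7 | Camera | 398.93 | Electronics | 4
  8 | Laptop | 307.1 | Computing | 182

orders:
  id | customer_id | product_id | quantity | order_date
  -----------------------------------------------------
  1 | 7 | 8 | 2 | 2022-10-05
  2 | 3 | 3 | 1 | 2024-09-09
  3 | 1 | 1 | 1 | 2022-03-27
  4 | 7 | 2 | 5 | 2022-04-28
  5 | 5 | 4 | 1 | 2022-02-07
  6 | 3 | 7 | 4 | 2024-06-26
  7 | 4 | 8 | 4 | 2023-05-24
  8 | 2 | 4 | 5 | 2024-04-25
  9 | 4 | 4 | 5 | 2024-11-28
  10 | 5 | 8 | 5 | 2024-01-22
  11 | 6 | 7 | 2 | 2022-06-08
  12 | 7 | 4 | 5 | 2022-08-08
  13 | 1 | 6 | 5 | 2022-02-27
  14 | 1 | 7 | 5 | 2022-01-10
SELECT c.id, p.name AS customer, c.order_date FROM orders c JOIN customers p ON c.customer_id = p.id

Execution result:
id | customer | order_date
1 | Peter Smith | 2022-10-05
2 | Ivy Garcia | 2024-09-09
3 | Mia Davis | 2022-03-27
4 | Peter Smith | 2022-04-28
5 | Bob Williams | 2022-02-07
6 | Ivy Garcia | 2024-06-26
7 | Carol Williams | 2023-05-24
8 | Kate Johnson | 2024-04-25
9 | Carol Williams | 2024-11-28
10 | Bob Williams | 2024-01-22
11 | Grace Martinez | 2022-06-08
12 | Peter Smith | 2022-08-08
13 | Mia Davis | 2022-02-27
14 | Mia Davis | 2022-01-10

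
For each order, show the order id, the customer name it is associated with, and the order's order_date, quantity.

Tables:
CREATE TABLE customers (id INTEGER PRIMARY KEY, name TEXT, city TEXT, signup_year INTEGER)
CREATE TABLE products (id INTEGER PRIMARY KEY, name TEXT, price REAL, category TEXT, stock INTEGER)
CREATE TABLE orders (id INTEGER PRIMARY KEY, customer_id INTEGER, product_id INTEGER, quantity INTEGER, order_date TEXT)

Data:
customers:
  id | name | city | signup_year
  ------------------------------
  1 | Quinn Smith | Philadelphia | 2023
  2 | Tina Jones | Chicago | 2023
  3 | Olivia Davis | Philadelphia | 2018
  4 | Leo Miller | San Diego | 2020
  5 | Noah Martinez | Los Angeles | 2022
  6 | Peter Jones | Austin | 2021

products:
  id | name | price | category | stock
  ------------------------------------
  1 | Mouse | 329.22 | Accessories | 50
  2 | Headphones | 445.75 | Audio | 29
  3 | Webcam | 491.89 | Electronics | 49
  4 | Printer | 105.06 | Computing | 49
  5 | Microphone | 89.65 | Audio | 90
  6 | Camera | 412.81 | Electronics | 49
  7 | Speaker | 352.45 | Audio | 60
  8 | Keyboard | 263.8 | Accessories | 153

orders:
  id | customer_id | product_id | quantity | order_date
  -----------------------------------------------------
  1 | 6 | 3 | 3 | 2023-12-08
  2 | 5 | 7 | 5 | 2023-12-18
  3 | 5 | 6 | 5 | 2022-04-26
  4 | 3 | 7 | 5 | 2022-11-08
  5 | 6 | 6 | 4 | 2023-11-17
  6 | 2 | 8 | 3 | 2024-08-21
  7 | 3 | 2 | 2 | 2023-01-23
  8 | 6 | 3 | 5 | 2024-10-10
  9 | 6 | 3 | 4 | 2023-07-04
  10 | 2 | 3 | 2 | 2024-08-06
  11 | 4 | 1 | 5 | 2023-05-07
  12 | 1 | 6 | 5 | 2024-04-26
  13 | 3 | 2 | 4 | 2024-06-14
SELECT c.id, p.name AS customer, c.order_date, c.quantity FROM orders c JOIN customers p ON c.customer_id = p.id

Execution result:
id | customer | order_date | quantity
1 | Peter Jones | 2023-12-08 | 3
2 | Noah Martinez | 2023-12-18 | 5
3 | Noah Martinez | 2022-04-26 | 5
4 | Olivia Davis | 2022-11-08 | 5
5 | Peter Jones | 2023-11-17 | 4
6 | Tina Jones | 2024-08-21 | 3
7 | Olivia Davis | 2023-01-23 | 2
8 | Peter Jones | 2024-10-10 | 5
9 | Peter Jones | 2023-07-04 | 4
10 | Tina Jones | 2024-08-06 | 2
11 | Leo Miller | 2023-05-07 | 5
12 | Quinn Smith | 2024-04-26 | 5
13 | Olivia Davis | 2024-06-14 | 4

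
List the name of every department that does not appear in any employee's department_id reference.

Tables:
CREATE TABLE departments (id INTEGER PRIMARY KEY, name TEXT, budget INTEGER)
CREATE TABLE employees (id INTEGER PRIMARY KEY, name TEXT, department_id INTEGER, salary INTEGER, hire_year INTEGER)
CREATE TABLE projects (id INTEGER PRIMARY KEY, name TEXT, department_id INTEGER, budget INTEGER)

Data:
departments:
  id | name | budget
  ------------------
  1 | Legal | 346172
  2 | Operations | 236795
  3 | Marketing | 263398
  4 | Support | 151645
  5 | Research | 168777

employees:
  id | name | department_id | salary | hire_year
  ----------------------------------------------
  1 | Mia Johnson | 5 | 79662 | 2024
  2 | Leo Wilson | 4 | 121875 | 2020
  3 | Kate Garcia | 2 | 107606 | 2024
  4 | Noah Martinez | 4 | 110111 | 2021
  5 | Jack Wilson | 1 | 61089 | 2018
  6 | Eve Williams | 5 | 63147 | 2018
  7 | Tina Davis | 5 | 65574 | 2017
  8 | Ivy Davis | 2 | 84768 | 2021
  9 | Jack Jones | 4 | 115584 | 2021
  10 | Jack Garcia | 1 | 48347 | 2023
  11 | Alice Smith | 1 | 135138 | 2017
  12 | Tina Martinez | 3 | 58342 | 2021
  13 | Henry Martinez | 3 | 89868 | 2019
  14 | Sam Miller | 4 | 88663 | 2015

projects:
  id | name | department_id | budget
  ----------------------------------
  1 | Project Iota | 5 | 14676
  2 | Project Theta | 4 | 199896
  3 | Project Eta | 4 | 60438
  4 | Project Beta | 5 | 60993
SELECT p.name FROM departments p LEFT JOIN employees c ON c.department_id = p.id WHERE c.id IS NULL

Execution result:
(no rows)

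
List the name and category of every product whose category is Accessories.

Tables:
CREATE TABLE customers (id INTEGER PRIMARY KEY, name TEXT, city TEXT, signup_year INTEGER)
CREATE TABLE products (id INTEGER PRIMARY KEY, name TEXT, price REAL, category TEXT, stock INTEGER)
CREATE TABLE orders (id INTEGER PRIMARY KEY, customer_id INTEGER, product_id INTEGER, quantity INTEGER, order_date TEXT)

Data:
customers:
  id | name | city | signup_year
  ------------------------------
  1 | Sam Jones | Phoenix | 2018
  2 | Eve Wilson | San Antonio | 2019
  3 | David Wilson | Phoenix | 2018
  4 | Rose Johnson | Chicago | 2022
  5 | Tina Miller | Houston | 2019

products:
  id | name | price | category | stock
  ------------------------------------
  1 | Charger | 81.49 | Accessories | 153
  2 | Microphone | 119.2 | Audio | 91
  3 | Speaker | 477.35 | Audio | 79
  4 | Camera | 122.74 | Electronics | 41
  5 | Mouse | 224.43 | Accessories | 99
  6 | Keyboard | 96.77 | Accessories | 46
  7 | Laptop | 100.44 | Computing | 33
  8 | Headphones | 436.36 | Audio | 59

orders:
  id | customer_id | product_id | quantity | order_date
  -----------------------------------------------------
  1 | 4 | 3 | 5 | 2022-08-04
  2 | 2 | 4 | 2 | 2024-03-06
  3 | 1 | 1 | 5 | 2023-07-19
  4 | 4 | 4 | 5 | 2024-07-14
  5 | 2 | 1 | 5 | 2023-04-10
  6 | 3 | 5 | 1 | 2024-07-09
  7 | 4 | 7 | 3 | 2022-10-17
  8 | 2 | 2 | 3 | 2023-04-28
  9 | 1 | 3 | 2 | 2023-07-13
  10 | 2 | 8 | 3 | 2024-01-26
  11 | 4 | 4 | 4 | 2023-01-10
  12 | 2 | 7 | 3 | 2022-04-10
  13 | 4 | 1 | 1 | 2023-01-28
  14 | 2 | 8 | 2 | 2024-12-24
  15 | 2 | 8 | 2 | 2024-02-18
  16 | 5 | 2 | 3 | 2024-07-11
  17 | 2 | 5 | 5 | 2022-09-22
SELECT name, category FROM products WHERE category = 'Accessories'

Execution result:
name | category
Charger | Accessories
Mouse | Accessories
Keyboard | Accessories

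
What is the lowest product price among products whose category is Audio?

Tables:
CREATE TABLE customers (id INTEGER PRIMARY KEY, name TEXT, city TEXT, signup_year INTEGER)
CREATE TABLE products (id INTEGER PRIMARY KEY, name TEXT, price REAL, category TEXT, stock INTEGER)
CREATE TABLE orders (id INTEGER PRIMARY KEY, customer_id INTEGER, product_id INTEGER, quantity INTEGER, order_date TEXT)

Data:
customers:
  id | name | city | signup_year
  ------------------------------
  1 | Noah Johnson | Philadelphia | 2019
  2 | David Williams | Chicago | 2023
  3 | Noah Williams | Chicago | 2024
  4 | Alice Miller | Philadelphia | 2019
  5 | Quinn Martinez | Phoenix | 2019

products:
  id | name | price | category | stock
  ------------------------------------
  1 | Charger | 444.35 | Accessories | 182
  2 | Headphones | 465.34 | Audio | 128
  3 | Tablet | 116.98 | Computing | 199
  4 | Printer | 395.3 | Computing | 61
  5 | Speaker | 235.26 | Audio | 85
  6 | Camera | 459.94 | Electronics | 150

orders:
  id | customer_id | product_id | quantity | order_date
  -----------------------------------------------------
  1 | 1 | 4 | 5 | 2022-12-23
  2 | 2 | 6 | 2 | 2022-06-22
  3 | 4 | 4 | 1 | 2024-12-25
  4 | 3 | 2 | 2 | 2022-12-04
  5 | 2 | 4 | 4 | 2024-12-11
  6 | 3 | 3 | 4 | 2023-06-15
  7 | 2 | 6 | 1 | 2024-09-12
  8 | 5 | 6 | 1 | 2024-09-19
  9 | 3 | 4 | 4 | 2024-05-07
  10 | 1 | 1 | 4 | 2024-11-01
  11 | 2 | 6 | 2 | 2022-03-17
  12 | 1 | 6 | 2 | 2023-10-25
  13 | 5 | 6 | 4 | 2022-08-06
SELECT MIN(price) FROM products WHERE category = 'Audio'

Execution result:
235.26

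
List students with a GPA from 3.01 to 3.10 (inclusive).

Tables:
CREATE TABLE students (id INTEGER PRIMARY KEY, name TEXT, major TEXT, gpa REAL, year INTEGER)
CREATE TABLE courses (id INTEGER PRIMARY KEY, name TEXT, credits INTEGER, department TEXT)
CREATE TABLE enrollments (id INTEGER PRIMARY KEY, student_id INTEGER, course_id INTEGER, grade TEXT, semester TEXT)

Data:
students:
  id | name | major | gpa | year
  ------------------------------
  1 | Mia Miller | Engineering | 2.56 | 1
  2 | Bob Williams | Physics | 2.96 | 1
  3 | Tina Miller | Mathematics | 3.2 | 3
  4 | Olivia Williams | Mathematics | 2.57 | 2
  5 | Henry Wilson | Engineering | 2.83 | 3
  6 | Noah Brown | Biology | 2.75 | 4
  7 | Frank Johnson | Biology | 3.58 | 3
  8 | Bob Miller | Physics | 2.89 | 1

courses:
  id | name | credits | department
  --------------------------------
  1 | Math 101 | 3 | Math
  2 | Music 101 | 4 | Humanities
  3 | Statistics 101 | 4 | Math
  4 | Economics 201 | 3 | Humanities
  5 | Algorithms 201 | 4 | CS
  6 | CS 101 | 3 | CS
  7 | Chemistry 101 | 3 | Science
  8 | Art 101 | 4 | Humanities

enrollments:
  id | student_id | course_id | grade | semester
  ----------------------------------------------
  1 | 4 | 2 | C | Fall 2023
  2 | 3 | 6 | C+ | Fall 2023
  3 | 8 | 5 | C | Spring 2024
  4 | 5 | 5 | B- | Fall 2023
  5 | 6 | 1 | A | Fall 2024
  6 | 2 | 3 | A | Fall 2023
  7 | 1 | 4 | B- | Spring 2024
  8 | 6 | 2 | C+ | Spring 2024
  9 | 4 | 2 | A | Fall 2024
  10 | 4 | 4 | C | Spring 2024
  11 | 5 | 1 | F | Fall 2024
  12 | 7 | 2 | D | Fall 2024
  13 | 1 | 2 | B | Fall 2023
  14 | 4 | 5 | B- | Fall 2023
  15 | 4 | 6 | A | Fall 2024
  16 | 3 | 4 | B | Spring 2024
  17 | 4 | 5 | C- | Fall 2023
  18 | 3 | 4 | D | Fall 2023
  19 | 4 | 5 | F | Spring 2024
SELECT name, gpa FROM students WHERE gpa BETWEEN 3.01 AND 3.1

Execution result:
(no rows)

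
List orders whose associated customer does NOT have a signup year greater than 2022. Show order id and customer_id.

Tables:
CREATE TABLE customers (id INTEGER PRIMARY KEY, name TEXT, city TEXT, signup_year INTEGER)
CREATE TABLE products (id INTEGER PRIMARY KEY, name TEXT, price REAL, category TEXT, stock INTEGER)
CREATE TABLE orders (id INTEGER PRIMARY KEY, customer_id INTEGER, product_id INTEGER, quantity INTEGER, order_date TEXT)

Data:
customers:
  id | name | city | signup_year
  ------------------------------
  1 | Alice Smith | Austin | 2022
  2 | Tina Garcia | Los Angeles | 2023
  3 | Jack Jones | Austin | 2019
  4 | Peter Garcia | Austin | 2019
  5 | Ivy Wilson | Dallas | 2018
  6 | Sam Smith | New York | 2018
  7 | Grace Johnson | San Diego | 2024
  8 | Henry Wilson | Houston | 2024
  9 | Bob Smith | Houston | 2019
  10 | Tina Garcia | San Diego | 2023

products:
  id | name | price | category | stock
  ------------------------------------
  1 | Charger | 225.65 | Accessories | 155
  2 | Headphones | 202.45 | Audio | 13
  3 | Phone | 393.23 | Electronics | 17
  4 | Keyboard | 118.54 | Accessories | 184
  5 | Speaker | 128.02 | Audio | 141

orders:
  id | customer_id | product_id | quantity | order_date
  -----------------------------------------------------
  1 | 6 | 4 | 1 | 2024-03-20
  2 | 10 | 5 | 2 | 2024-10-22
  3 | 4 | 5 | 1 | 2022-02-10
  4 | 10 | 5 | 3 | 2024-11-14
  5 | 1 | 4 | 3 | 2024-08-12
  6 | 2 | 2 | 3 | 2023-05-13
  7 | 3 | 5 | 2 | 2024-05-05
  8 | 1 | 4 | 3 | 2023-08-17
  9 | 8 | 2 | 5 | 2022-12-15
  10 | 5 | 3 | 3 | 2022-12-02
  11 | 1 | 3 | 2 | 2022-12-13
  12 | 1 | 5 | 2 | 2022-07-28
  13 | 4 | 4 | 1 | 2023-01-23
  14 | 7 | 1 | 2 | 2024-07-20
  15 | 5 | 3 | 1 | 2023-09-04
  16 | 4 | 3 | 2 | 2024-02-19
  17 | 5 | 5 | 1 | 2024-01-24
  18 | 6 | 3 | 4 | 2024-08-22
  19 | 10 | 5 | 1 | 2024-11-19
SELECT id, customer_id FROM orders WHERE customer_id NOT IN (SELECT id FROM customers WHERE signup_year > 2022)

Execution result:
id | customer_id
1 | 6
3 | 4
5 | 1
7 | 3
8 | 1
10 | 5
11 | 1
12 | 1
13 | 4
15 | 5
16 | 4
17 | 5
18 | 6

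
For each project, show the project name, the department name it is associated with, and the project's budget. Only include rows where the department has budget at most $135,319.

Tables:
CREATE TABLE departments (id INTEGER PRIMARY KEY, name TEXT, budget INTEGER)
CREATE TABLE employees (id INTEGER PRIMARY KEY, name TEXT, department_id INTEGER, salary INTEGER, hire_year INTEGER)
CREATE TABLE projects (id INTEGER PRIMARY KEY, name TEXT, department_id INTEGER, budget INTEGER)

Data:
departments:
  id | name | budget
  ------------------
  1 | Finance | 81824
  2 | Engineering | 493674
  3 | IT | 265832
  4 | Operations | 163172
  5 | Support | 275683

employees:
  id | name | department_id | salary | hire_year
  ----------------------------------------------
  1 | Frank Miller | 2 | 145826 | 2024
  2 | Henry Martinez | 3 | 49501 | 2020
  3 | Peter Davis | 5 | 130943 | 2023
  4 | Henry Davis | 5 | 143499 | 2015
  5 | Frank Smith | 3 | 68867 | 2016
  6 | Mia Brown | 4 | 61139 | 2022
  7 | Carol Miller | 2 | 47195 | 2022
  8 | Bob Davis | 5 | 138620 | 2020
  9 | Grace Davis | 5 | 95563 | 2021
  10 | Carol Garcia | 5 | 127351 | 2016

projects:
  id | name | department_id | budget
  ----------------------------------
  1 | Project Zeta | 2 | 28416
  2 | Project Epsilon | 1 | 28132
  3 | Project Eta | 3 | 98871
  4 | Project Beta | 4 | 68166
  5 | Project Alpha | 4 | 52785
SELECT c.name, p.name AS department, c.budget FROM projects c JOIN departments p ON c.department_id = p.id WHERE p.budget <= 135319

Execution result:
name | department | budget
Project Epsilon | Finance | 28132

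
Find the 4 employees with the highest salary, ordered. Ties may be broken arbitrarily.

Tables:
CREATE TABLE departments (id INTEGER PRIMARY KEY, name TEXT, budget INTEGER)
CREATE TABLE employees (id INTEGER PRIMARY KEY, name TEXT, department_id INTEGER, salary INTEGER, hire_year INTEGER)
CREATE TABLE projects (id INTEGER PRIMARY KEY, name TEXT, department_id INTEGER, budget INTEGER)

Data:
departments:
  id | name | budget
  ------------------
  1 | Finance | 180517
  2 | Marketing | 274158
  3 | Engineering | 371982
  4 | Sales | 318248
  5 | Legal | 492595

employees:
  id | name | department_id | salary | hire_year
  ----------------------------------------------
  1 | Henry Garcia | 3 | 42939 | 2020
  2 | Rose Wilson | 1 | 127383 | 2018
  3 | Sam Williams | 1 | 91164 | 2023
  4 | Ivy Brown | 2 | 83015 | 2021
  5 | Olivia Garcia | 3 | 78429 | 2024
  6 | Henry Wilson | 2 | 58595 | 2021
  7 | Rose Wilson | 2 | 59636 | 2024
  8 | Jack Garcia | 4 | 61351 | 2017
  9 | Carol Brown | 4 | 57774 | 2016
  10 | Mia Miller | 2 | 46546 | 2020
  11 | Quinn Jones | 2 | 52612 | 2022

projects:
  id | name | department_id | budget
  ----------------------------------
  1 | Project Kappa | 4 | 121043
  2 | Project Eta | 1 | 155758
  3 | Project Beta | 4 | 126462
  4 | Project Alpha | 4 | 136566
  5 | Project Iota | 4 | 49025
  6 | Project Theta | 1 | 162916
SELECT name, salary FROM employees ORDER BY salary DESC LIMIT 4

Execution result:
name | salary
Rose Wilson | 127383
Sam Williams | 91164
Ivy Brown | 83015
Olivia Garcia | 78429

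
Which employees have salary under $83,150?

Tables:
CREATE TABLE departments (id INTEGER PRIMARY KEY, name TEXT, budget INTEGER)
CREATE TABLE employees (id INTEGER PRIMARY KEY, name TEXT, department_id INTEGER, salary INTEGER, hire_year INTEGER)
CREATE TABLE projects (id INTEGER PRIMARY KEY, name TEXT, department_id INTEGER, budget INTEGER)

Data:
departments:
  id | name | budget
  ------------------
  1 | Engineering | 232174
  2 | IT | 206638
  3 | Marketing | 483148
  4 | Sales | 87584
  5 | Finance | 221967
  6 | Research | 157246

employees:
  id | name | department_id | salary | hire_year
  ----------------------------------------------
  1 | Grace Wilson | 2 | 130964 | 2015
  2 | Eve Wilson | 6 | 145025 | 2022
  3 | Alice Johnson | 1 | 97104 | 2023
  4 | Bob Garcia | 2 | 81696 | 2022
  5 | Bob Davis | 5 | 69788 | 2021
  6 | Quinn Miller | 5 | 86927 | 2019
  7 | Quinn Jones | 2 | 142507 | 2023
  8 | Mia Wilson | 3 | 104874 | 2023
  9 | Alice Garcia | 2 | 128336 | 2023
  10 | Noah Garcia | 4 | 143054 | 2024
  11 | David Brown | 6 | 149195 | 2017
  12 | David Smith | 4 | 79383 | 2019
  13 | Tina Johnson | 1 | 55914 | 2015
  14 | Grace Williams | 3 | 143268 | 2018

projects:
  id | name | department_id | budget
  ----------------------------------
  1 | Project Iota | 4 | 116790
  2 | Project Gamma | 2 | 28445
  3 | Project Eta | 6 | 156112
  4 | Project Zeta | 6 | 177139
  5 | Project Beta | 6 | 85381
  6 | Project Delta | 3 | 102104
SELECT name, salary FROM employees WHERE salary < 83150

Execution result:
name | salary
Bob Garcia | 81696
Bob Davis | 69788
David Smith | 79383
Tina Johnson | 55914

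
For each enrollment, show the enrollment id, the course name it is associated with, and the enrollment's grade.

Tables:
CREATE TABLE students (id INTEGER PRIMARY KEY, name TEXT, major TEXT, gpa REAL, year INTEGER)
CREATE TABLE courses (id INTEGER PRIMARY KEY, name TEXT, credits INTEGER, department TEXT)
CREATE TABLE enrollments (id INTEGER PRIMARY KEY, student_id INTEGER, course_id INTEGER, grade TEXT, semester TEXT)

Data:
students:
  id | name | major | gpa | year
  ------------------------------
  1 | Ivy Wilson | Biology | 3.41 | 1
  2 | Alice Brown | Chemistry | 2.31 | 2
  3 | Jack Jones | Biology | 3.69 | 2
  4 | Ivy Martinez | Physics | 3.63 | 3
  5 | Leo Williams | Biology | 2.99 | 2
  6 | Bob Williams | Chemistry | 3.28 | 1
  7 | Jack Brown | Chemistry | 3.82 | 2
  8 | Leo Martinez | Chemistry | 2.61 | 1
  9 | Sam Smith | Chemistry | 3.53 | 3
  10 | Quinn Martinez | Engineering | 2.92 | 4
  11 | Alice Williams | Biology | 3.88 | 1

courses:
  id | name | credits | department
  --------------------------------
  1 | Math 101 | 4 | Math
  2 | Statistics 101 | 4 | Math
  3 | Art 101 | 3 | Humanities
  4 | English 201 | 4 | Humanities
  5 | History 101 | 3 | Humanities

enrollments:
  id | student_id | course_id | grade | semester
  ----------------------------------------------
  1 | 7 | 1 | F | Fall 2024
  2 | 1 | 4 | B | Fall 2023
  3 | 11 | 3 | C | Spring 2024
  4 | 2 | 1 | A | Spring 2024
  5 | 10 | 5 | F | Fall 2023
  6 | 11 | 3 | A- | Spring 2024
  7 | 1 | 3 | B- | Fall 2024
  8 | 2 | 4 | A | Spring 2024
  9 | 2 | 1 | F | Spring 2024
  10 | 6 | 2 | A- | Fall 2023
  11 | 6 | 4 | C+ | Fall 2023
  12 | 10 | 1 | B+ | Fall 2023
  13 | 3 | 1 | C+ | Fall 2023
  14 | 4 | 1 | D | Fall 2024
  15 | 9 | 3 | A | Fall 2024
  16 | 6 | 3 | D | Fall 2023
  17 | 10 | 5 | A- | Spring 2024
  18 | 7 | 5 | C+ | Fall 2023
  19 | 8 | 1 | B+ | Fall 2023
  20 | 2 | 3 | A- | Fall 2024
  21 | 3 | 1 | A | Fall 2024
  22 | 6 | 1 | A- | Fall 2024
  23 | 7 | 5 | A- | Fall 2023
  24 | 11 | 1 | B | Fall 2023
SELECT c.id, p.name AS course, c.grade FROM enrollments c JOIN courses p ON c.course_id = p.id

Execution result:
id | course | grade
1 | Math 101 | F
2 | English 201 | B
3 | Art 101 | C
4 | Math 101 | A
5 | History 101 | F
6 | Art 101 | A-
7 | Art 101 | B-
8 | English 201 | A
9 | Math 101 | F
10 | Statistics 101 | A-
11 | English 201 | C+
12 | Math 101 | B+
13 | Math 101 | C+
14 | Math 101 | D
15 | Art 101 | A
16 | Art 101 | D
17 | History 101 | A-
18 | History 101 | C+
19 | Math 101 | B+
20 | Art 101 | A-
21 | Math 101 | A
22 | Math 101 | A-
23 | History 101 | A-
24 | Math 101 | B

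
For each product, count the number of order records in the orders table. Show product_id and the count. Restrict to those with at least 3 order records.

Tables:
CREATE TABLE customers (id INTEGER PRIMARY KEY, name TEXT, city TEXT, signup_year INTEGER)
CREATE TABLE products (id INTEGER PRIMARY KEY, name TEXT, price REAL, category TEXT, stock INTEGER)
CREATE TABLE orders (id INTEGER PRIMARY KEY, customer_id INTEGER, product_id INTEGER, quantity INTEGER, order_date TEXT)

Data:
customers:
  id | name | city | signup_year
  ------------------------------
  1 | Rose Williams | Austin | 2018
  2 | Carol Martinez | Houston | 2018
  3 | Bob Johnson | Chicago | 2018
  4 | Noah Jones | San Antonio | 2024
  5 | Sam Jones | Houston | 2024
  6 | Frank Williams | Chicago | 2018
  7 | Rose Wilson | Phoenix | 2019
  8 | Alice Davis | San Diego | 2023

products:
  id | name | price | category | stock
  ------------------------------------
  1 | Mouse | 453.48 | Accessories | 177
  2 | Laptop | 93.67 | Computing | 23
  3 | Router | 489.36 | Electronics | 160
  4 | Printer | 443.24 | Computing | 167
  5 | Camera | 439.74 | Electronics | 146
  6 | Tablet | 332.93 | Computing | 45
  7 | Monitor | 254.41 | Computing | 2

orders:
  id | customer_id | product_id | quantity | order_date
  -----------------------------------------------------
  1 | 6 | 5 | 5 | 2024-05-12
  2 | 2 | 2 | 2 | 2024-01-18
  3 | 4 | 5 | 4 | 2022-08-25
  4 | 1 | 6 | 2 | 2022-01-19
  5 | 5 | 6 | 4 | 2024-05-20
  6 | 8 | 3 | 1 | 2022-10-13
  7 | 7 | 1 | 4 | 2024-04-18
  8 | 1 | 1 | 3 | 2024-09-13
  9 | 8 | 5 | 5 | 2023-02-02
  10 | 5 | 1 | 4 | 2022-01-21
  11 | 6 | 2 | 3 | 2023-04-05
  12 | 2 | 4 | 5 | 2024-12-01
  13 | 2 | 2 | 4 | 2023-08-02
SELECT product_id, COUNT(*) AS order_count FROM orders GROUP BY product_id HAVING COUNT(*) >= 3

Execution result:
product_id | order_count
1 | 3
2 | 3
5 | 3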